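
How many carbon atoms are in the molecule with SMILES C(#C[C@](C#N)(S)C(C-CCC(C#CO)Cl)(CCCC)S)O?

The symbol for carbon appears 15 times in the SMILES. (Cl is a single chlorine, not C + l.)

15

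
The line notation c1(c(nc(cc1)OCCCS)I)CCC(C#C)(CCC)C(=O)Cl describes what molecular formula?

Heavy atoms from the SMILES: 17 C, 1 Cl, 1 I, 1 N, 2 O, 1 S.
Implicit hydrogens by atom environment:
  7 × C: 2 H each → 14
  3 × C (aromatic): no H
  3 × C: no H
  2 × C (aromatic): 1 H each → 2
  2 × O: no H
  1 × C: 3 H
  1 × C: 1 H
  1 × Cl: no H
  1 × I: no H
  1 × N (aromatic): no H
  1 × S: 1 H
  Total hydrogens = 21.
Molecular formula: C17H21ClINO2S

C17H21ClINO2S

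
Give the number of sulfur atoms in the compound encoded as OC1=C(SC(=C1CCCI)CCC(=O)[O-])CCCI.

The symbol for sulfur appears 1 time in the SMILES.

1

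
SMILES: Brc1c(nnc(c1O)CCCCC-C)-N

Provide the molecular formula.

Heavy atoms from the SMILES: 1 Br, 10 C, 3 N, 1 O.
Implicit hydrogens by atom environment:
  5 × C: 2 H each → 10
  4 × C (aromatic): no H
  2 × N (aromatic): no H
  1 × Br: no H
  1 × C: 3 H
  1 × N: 2 H
  1 × O: 1 H
  Total hydrogens = 16.
Molecular formula: C10H16BrN3O

C10H16BrN3O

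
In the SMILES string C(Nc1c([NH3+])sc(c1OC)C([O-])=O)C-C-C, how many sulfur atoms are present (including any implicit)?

The symbol for sulfur appears 1 time in the SMILES.

1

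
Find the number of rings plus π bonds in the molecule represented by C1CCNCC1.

1

Molecular formula from the SMILES: C5H11N.
DoU = (2C + 2 + N − H − X)/2 = (2·5 + 2 + 1 − 11 − 0)/2 = 2/2 = 1.
(Structurally: 1 ring(s) + 0 π bond(s) = 1.)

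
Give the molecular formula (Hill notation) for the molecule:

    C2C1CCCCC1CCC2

C10H18

Heavy atoms from the SMILES: 10 C.
Implicit hydrogens by atom environment:
  8 × C: 2 H each → 16
  2 × C: 1 H each → 2
  Total hydrogens = 18.
Molecular formula: C10H18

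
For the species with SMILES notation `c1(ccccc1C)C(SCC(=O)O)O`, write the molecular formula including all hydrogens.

C10H12O3S

Heavy atoms from the SMILES: 10 C, 3 O, 1 S.
Implicit hydrogens by atom environment:
  4 × C (aromatic): 1 H each → 4
  2 × C (aromatic): no H
  2 × O: 1 H each → 2
  1 × C: 3 H
  1 × C: 2 H
  1 × C: 1 H
  1 × C: no H
  1 × O: no H
  1 × S: no H
  Total hydrogens = 12.
Molecular formula: C10H12O3S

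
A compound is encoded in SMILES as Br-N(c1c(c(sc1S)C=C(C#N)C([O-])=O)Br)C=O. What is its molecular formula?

C9H3Br2N2O3S2-

Heavy atoms from the SMILES: 2 Br, 9 C, 2 N, 3 O, 2 S.
Implicit hydrogens by atom environment:
  4 × C (aromatic): no H
  3 × C: no H
  2 × Br: no H
  2 × C: 1 H each → 2
  2 × N: no H
  2 × O: no H
  1 × O (charge -1): no H
  1 × S: 1 H
  1 × S (aromatic): no H
  Total hydrogens = 3.
Net charge -1.
Molecular formula: C9H3Br2N2O3S2-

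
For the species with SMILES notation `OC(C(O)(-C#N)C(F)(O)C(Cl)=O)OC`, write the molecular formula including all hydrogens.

C6H7ClFNO5

Heavy atoms from the SMILES: 6 C, 1 Cl, 1 F, 1 N, 5 O.
Implicit hydrogens by atom environment:
  4 × C: no H
  3 × O: 1 H each → 3
  2 × O: no H
  1 × C: 3 H
  1 × C: 1 H
  1 × Cl: no H
  1 × F: no H
  1 × N: no H
  Total hydrogens = 7.
Molecular formula: C6H7ClFNO5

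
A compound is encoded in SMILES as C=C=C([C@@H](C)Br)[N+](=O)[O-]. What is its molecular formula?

Heavy atoms from the SMILES: 1 Br, 5 C, 1 N, 2 O.
Implicit hydrogens by atom environment:
  2 × C: no H
  1 × Br: no H
  1 × C: 3 H
  1 × C: 2 H
  1 × C: 1 H
  1 × N (charge +1): no H
  1 × O: no H
  1 × O (charge -1): no H
  Total hydrogens = 6.
Molecular formula: C5H6BrNO2

C5H6BrNO2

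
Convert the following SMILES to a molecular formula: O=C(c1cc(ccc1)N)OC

Heavy atoms from the SMILES: 8 C, 1 N, 2 O.
Implicit hydrogens by atom environment:
  4 × C (aromatic): 1 H each → 4
  2 × C (aromatic): no H
  2 × O: no H
  1 × C: 3 H
  1 × C: no H
  1 × N: 2 H
  Total hydrogens = 9.
Molecular formula: C8H9NO2

C8H9NO2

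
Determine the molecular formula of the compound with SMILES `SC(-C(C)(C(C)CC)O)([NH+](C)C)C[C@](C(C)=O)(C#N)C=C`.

Heavy atoms from the SMILES: 16 C, 2 N, 2 O, 1 S.
Implicit hydrogens by atom environment:
  6 × C: 3 H each → 18
  5 × C: no H
  3 × C: 2 H each → 6
  2 × C: 1 H each → 2
  1 × N (charge +1): 1 H
  1 × N: no H
  1 × O: 1 H
  1 × O: no H
  1 × S: 1 H
  Total hydrogens = 29.
Net charge +1.
Molecular formula: C16H29N2O2S+

C16H29N2O2S+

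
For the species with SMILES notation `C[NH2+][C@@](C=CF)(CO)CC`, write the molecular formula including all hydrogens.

C7H15FNO+

Heavy atoms from the SMILES: 7 C, 1 F, 1 N, 1 O.
Implicit hydrogens by atom environment:
  2 × C: 3 H each → 6
  2 × C: 2 H each → 4
  2 × C: 1 H each → 2
  1 × C: no H
  1 × F: no H
  1 × N (charge +1): 2 H
  1 × O: 1 H
  Total hydrogens = 15.
Net charge +1.
Molecular formula: C7H15FNO+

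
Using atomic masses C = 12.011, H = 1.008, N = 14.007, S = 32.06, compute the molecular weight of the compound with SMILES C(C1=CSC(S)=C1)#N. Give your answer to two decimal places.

Molecular formula: C5H3NS2.
M = 5×12.011 + 3×1.008 + 1×14.007 + 2×32.06 = 141.21 g/mol.

141.21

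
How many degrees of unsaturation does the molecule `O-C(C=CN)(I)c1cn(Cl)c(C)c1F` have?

4

Molecular formula from the SMILES: C8H9ClFIN2O.
DoU = (2C + 2 + N − H − X)/2 = (2·8 + 2 + 2 − 9 − 3)/2 = 8/2 = 4.
(Structurally: 1 ring(s) + 3 π bond(s) = 4.)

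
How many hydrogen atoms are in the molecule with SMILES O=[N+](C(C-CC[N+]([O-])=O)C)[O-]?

Hydrogens are implicit in SMILES; fill each atom to its normal valence:
  3 × C: 2 H each → 6
  2 × N (charge +1): no H
  2 × O: no H
  2 × O (charge -1): no H
  1 × C: 3 H
  1 × C: 1 H
  Total hydrogens = 10.

10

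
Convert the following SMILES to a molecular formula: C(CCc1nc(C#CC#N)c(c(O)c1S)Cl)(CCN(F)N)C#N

C14H13ClFN5OS

Heavy atoms from the SMILES: 14 C, 1 Cl, 1 F, 5 N, 1 O, 1 S.
Implicit hydrogens by atom environment:
  5 × C (aromatic): no H
  4 × C: 2 H each → 8
  4 × C: no H
  3 × N: no H
  1 × C: 1 H
  1 × Cl: no H
  1 × F: no H
  1 × N: 2 H
  1 × N (aromatic): no H
  1 × O: 1 H
  1 × S: 1 H
  Total hydrogens = 13.
Molecular formula: C14H13ClFN5OS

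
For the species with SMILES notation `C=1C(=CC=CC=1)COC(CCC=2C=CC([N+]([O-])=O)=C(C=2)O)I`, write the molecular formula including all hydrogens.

C16H16INO4

Heavy atoms from the SMILES: 16 C, 1 I, 1 N, 4 O.
Implicit hydrogens by atom environment:
  8 × C (aromatic): 1 H each → 8
  4 × C (aromatic): no H
  3 × C: 2 H each → 6
  2 × O: no H
  1 × C: 1 H
  1 × I: no H
  1 × N (charge +1): no H
  1 × O: 1 H
  1 × O (charge -1): no H
  Total hydrogens = 16.
Molecular formula: C16H16INO4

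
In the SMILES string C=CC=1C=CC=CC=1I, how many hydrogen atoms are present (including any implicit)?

Hydrogens are implicit in SMILES; fill each atom to its normal valence:
  4 × C (aromatic): 1 H each → 4
  2 × C (aromatic): no H
  1 × C: 2 H
  1 × C: 1 H
  1 × I: no H
  Total hydrogens = 7.

7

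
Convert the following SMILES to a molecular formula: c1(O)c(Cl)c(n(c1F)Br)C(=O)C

Heavy atoms from the SMILES: 1 Br, 6 C, 1 Cl, 1 F, 1 N, 2 O.
Implicit hydrogens by atom environment:
  4 × C (aromatic): no H
  1 × Br: no H
  1 × C: 3 H
  1 × C: no H
  1 × Cl: no H
  1 × F: no H
  1 × N (aromatic): no H
  1 × O: 1 H
  1 × O: no H
  Total hydrogens = 4.
Molecular formula: C6H4BrClFNO2

C6H4BrClFNO2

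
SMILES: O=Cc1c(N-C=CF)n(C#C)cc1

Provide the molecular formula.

C9H7FN2O

Heavy atoms from the SMILES: 9 C, 1 F, 2 N, 1 O.
Implicit hydrogens by atom environment:
  4 × C: 1 H each → 4
  2 × C (aromatic): 1 H each → 2
  2 × C (aromatic): no H
  1 × C: no H
  1 × F: no H
  1 × N: 1 H
  1 × N (aromatic): no H
  1 × O: no H
  Total hydrogens = 7.
Molecular formula: C9H7FN2O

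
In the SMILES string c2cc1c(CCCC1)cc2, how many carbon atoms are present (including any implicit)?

10

The symbol for carbon appears 10 times in the SMILES. Lowercase c denotes aromatic carbon and counts toward C.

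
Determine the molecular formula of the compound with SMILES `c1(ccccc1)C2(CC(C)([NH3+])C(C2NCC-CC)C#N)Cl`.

Heavy atoms from the SMILES: 17 C, 1 Cl, 3 N.
Implicit hydrogens by atom environment:
  5 × C (aromatic): 1 H each → 5
  4 × C: 2 H each → 8
  3 × C: no H
  2 × C: 3 H each → 6
  2 × C: 1 H each → 2
  1 × C (aromatic): no H
  1 × Cl: no H
  1 × N (charge +1): 3 H
  1 × N: 1 H
  1 × N: no H
  Total hydrogens = 25.
Net charge +1.
Molecular formula: C17H25ClN3+

C17H25ClN3+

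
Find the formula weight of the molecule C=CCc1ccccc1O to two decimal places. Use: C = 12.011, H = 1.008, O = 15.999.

Molecular formula: C9H10O.
M = 9×12.011 + 10×1.008 + 1×15.999 = 134.18 g/mol.

134.18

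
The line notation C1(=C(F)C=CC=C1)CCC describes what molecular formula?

C9H11F

Heavy atoms from the SMILES: 9 C, 1 F.
Implicit hydrogens by atom environment:
  4 × C (aromatic): 1 H each → 4
  2 × C: 2 H each → 4
  2 × C (aromatic): no H
  1 × C: 3 H
  1 × F: no H
  Total hydrogens = 11.
Molecular formula: C9H11F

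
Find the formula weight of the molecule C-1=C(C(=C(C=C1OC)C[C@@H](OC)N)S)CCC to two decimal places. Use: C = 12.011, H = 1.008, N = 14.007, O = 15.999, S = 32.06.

Molecular formula: C13H21NO2S.
M = 13×12.011 + 21×1.008 + 1×14.007 + 2×15.999 + 1×32.06 = 255.38 g/mol.

255.38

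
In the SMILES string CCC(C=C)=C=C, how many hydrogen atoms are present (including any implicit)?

10

Hydrogens are implicit in SMILES; fill each atom to its normal valence:
  3 × C: 2 H each → 6
  2 × C: no H
  1 × C: 3 H
  1 × C: 1 H
  Total hydrogens = 10.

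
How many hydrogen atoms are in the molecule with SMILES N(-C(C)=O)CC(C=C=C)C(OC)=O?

13

Hydrogens are implicit in SMILES; fill each atom to its normal valence:
  3 × C: no H
  3 × O: no H
  2 × C: 3 H each → 6
  2 × C: 2 H each → 4
  2 × C: 1 H each → 2
  1 × N: 1 H
  Total hydrogens = 13.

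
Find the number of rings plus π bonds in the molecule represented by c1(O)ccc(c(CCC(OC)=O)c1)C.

Molecular formula from the SMILES: C11H14O3.
DoU = (2C + 2 + N − H − X)/2 = (2·11 + 2 + 0 − 14 − 0)/2 = 10/2 = 5.
(Structurally: 1 ring(s) + 4 π bond(s) = 5.)

5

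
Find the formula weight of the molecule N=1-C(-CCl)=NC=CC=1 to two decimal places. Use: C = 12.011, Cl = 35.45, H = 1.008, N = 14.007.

Molecular formula: C5H5ClN2.
M = 5×12.011 + 1×35.45 + 5×1.008 + 2×14.007 = 128.56 g/mol.

128.56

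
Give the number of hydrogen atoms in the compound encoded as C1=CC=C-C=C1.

6

Hydrogens are implicit in SMILES; fill each atom to its normal valence:
  6 × C (aromatic): 1 H each → 6
  Total hydrogens = 6.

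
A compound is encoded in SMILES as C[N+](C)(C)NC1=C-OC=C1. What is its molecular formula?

Heavy atoms from the SMILES: 7 C, 2 N, 1 O.
Implicit hydrogens by atom environment:
  3 × C: 3 H each → 9
  3 × C (aromatic): 1 H each → 3
  1 × C (aromatic): no H
  1 × N: 1 H
  1 × N (charge +1): no H
  1 × O (aromatic): no H
  Total hydrogens = 13.
Net charge +1.
Molecular formula: C7H13N2O+

C7H13N2O+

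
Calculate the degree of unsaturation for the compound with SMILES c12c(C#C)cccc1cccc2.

Molecular formula from the SMILES: C12H8.
DoU = (2C + 2 + N − H − X)/2 = (2·12 + 2 + 0 − 8 − 0)/2 = 18/2 = 9.
(Structurally: 2 ring(s) + 7 π bond(s) = 9.)

9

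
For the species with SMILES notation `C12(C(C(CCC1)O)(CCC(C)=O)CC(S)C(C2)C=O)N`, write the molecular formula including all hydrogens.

Heavy atoms from the SMILES: 15 C, 1 N, 3 O, 1 S.
Implicit hydrogens by atom environment:
  7 × C: 2 H each → 14
  4 × C: 1 H each → 4
  3 × C: no H
  2 × O: no H
  1 × C: 3 H
  1 × N: 2 H
  1 × O: 1 H
  1 × S: 1 H
  Total hydrogens = 25.
Molecular formula: C15H25NO3S

C15H25NO3S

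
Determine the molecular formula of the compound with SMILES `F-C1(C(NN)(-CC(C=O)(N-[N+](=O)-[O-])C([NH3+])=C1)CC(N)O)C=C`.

Heavy atoms from the SMILES: 11 C, 1 F, 6 N, 4 O.
Implicit hydrogens by atom environment:
  4 × C: 1 H each → 4
  4 × C: no H
  3 × C: 2 H each → 6
  2 × N: 2 H each → 4
  2 × N: 1 H each → 2
  2 × O: no H
  1 × F: no H
  1 × N (charge +1): 3 H
  1 × N (charge +1): no H
  1 × O: 1 H
  1 × O (charge -1): no H
  Total hydrogens = 20.
Net charge +1.
Molecular formula: C11H20FN6O4+

C11H20FN6O4+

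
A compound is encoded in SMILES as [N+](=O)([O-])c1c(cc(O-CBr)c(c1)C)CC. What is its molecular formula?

Heavy atoms from the SMILES: 1 Br, 10 C, 1 N, 3 O.
Implicit hydrogens by atom environment:
  4 × C (aromatic): no H
  2 × C: 3 H each → 6
  2 × C: 2 H each → 4
  2 × C (aromatic): 1 H each → 2
  2 × O: no H
  1 × Br: no H
  1 × N (charge +1): no H
  1 × O (charge -1): no H
  Total hydrogens = 12.
Molecular formula: C10H12BrNO3

C10H12BrNO3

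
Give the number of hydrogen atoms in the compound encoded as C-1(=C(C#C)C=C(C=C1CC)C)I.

11

Hydrogens are implicit in SMILES; fill each atom to its normal valence:
  4 × C (aromatic): no H
  2 × C: 3 H each → 6
  2 × C (aromatic): 1 H each → 2
  1 × C: 2 H
  1 × C: 1 H
  1 × C: no H
  1 × I: no H
  Total hydrogens = 11.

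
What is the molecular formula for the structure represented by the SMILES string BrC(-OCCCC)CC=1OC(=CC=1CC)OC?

Heavy atoms from the SMILES: 1 Br, 13 C, 3 O.
Implicit hydrogens by atom environment:
  5 × C: 2 H each → 10
  3 × C: 3 H each → 9
  3 × C (aromatic): no H
  2 × O: no H
  1 × Br: no H
  1 × C (aromatic): 1 H
  1 × C: 1 H
  1 × O (aromatic): no H
  Total hydrogens = 21.
Molecular formula: C13H21BrO3

C13H21BrO3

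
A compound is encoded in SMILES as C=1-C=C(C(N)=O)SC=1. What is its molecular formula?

C5H5NOS

Heavy atoms from the SMILES: 5 C, 1 N, 1 O, 1 S.
Implicit hydrogens by atom environment:
  3 × C (aromatic): 1 H each → 3
  1 × C (aromatic): no H
  1 × C: no H
  1 × N: 2 H
  1 × O: no H
  1 × S (aromatic): no H
  Total hydrogens = 5.
Molecular formula: C5H5NOS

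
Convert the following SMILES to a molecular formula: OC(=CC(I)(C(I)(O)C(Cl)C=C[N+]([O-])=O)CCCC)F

C11H15ClFI2NO4

Heavy atoms from the SMILES: 11 C, 1 Cl, 1 F, 2 I, 1 N, 4 O.
Implicit hydrogens by atom environment:
  4 × C: 1 H each → 4
  3 × C: 2 H each → 6
  3 × C: no H
  2 × I: no H
  2 × O: 1 H each → 2
  1 × C: 3 H
  1 × Cl: no H
  1 × F: no H
  1 × N (charge +1): no H
  1 × O: no H
  1 × O (charge -1): no H
  Total hydrogens = 15.
Molecular formula: C11H15ClFI2NO4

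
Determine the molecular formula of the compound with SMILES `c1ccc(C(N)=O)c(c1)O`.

C7H7NO2

Heavy atoms from the SMILES: 7 C, 1 N, 2 O.
Implicit hydrogens by atom environment:
  4 × C (aromatic): 1 H each → 4
  2 × C (aromatic): no H
  1 × C: no H
  1 × N: 2 H
  1 × O: 1 H
  1 × O: no H
  Total hydrogens = 7.
Molecular formula: C7H7NO2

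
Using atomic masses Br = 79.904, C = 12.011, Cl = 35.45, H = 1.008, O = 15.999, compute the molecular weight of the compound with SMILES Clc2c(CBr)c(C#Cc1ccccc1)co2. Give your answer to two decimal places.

Molecular formula: C13H8BrClO.
M = 1×79.904 + 13×12.011 + 1×35.45 + 8×1.008 + 1×15.999 = 295.56 g/mol.

295.56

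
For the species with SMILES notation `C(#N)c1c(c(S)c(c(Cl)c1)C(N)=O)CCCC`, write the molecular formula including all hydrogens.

Heavy atoms from the SMILES: 12 C, 1 Cl, 2 N, 1 O, 1 S.
Implicit hydrogens by atom environment:
  5 × C (aromatic): no H
  3 × C: 2 H each → 6
  2 × C: no H
  1 × C: 3 H
  1 × C (aromatic): 1 H
  1 × Cl: no H
  1 × N: 2 H
  1 × N: no H
  1 × O: no H
  1 × S: 1 H
  Total hydrogens = 13.
Molecular formula: C12H13ClN2OS

C12H13ClN2OS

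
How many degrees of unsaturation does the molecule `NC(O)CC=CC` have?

Molecular formula from the SMILES: C5H11NO.
DoU = (2C + 2 + N − H − X)/2 = (2·5 + 2 + 1 − 11 − 0)/2 = 2/2 = 1.
(Structurally: 0 ring(s) + 1 π bond(s) = 1.)

1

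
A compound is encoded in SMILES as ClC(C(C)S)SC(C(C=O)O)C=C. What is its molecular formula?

C8H13ClO2S2

Heavy atoms from the SMILES: 8 C, 1 Cl, 2 O, 2 S.
Implicit hydrogens by atom environment:
  6 × C: 1 H each → 6
  1 × C: 3 H
  1 × C: 2 H
  1 × Cl: no H
  1 × O: 1 H
  1 × O: no H
  1 × S: 1 H
  1 × S: no H
  Total hydrogens = 13.
Molecular formula: C8H13ClO2S2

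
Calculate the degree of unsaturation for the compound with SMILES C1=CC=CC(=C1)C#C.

6

Molecular formula from the SMILES: C8H6.
DoU = (2C + 2 + N − H − X)/2 = (2·8 + 2 + 0 − 6 − 0)/2 = 12/2 = 6.
(Structurally: 1 ring(s) + 5 π bond(s) = 6.)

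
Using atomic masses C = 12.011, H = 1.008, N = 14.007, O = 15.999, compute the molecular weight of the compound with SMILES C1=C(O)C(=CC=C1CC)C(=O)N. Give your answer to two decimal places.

165.19

Molecular formula: C9H11NO2.
M = 9×12.011 + 11×1.008 + 1×14.007 + 2×15.999 = 165.19 g/mol.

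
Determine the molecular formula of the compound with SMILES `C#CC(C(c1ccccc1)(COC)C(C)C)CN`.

C16H23NO

Heavy atoms from the SMILES: 16 C, 1 N, 1 O.
Implicit hydrogens by atom environment:
  5 × C (aromatic): 1 H each → 5
  3 × C: 3 H each → 9
  3 × C: 1 H each → 3
  2 × C: 2 H each → 4
  2 × C: no H
  1 × C (aromatic): no H
  1 × N: 2 H
  1 × O: no H
  Total hydrogens = 23.
Molecular formula: C16H23NO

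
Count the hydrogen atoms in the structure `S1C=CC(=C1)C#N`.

Hydrogens are implicit in SMILES; fill each atom to its normal valence:
  3 × C (aromatic): 1 H each → 3
  1 × C (aromatic): no H
  1 × C: no H
  1 × N: no H
  1 × S (aromatic): no H
  Total hydrogens = 3.

3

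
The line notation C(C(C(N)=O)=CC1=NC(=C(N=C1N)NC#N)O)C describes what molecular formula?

C10H12N6O2

Heavy atoms from the SMILES: 10 C, 6 N, 2 O.
Implicit hydrogens by atom environment:
  4 × C (aromatic): no H
  3 × C: no H
  2 × N: 2 H each → 4
  2 × N (aromatic): no H
  1 × C: 3 H
  1 × C: 2 H
  1 × C: 1 H
  1 × N: 1 H
  1 × N: no H
  1 × O: 1 H
  1 × O: no H
  Total hydrogens = 12.
Molecular formula: C10H12N6O2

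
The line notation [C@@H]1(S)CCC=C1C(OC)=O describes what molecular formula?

Heavy atoms from the SMILES: 7 C, 2 O, 1 S.
Implicit hydrogens by atom environment:
  2 × C: 2 H each → 4
  2 × C: 1 H each → 2
  2 × C: no H
  2 × O: no H
  1 × C: 3 H
  1 × S: 1 H
  Total hydrogens = 10.
Molecular formula: C7H10O2S

C7H10O2S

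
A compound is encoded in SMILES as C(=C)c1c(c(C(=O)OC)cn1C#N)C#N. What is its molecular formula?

C10H7N3O2

Heavy atoms from the SMILES: 10 C, 3 N, 2 O.
Implicit hydrogens by atom environment:
  3 × C (aromatic): no H
  3 × C: no H
  2 × N: no H
  2 × O: no H
  1 × C: 3 H
  1 × C: 2 H
  1 × C (aromatic): 1 H
  1 × C: 1 H
  1 × N (aromatic): no H
  Total hydrogens = 7.
Molecular formula: C10H7N3O2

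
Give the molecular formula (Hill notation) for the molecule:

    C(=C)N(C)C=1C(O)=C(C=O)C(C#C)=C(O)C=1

C12H11NO3

Heavy atoms from the SMILES: 12 C, 1 N, 3 O.
Implicit hydrogens by atom environment:
  5 × C (aromatic): no H
  3 × C: 1 H each → 3
  2 × O: 1 H each → 2
  1 × C: 3 H
  1 × C: 2 H
  1 × C (aromatic): 1 H
  1 × C: no H
  1 × N: no H
  1 × O: no H
  Total hydrogens = 11.
Molecular formula: C12H11NO3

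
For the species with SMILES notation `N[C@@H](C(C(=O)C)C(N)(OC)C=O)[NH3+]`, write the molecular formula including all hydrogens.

C7H16N3O3+

Heavy atoms from the SMILES: 7 C, 3 N, 3 O.
Implicit hydrogens by atom environment:
  3 × C: 1 H each → 3
  3 × O: no H
  2 × C: 3 H each → 6
  2 × C: no H
  2 × N: 2 H each → 4
  1 × N (charge +1): 3 H
  Total hydrogens = 16.
Net charge +1.
Molecular formula: C7H16N3O3+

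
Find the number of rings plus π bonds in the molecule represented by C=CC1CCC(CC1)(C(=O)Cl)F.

3

Molecular formula from the SMILES: C9H12ClFO.
DoU = (2C + 2 + N − H − X)/2 = (2·9 + 2 + 0 − 12 − 2)/2 = 6/2 = 3.
(Structurally: 1 ring(s) + 2 π bond(s) = 3.)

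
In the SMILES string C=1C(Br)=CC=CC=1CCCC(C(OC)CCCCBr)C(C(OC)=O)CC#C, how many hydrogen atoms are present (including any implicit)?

Hydrogens are implicit in SMILES; fill each atom to its normal valence:
  8 × C: 2 H each → 16
  4 × C: 1 H each → 4
  4 × C (aromatic): 1 H each → 4
  3 × O: no H
  2 × Br: no H
  2 × C: 3 H each → 6
  2 × C (aromatic): no H
  2 × C: no H
  Total hydrogens = 30.

30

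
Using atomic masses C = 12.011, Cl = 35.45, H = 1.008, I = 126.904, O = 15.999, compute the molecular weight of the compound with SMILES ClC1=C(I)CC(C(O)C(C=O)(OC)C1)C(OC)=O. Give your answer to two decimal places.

Molecular formula: C11H14ClIO5.
M = 11×12.011 + 1×35.45 + 14×1.008 + 1×126.904 + 5×15.999 = 388.58 g/mol.

388.58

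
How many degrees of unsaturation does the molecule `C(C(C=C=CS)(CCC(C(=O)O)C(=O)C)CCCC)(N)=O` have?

Molecular formula from the SMILES: C15H23NO4S.
DoU = (2C + 2 + N − H − X)/2 = (2·15 + 2 + 1 − 23 − 0)/2 = 10/2 = 5.
(Structurally: 0 ring(s) + 5 π bond(s) = 5.)

5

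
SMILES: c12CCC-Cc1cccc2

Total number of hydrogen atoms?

Hydrogens are implicit in SMILES; fill each atom to its normal valence:
  4 × C: 2 H each → 8
  4 × C (aromatic): 1 H each → 4
  2 × C (aromatic): no H
  Total hydrogens = 12.

12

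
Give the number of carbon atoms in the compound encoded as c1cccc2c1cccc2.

10

The symbol for carbon appears 10 times in the SMILES. Lowercase c denotes aromatic carbon and counts toward C.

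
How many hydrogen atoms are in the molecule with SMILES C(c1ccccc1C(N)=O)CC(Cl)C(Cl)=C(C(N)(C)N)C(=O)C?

21

Hydrogens are implicit in SMILES; fill each atom to its normal valence:
  5 × C: no H
  4 × C (aromatic): 1 H each → 4
  3 × N: 2 H each → 6
  2 × C: 3 H each → 6
  2 × C: 2 H each → 4
  2 × C (aromatic): no H
  2 × Cl: no H
  2 × O: no H
  1 × C: 1 H
  Total hydrogens = 21.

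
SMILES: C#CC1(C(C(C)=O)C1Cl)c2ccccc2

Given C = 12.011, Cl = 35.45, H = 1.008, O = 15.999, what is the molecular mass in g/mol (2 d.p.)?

218.68

Molecular formula: C13H11ClO.
M = 13×12.011 + 1×35.45 + 11×1.008 + 1×15.999 = 218.68 g/mol.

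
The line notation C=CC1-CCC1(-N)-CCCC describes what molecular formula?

C10H19N

Heavy atoms from the SMILES: 10 C, 1 N.
Implicit hydrogens by atom environment:
  6 × C: 2 H each → 12
  2 × C: 1 H each → 2
  1 × C: 3 H
  1 × C: no H
  1 × N: 2 H
  Total hydrogens = 19.
Molecular formula: C10H19N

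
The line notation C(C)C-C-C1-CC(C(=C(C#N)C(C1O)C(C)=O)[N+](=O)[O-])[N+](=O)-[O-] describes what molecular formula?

C14H19N3O6

Heavy atoms from the SMILES: 14 C, 3 N, 6 O.
Implicit hydrogens by atom environment:
  4 × C: 2 H each → 8
  4 × C: 1 H each → 4
  4 × C: no H
  3 × O: no H
  2 × C: 3 H each → 6
  2 × N (charge +1): no H
  2 × O (charge -1): no H
  1 × N: no H
  1 × O: 1 H
  Total hydrogens = 19.
Molecular formula: C14H19N3O6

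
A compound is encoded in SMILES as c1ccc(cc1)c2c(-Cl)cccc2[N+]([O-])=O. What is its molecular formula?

C12H8ClNO2

Heavy atoms from the SMILES: 12 C, 1 Cl, 1 N, 2 O.
Implicit hydrogens by atom environment:
  8 × C (aromatic): 1 H each → 8
  4 × C (aromatic): no H
  1 × Cl: no H
  1 × N (charge +1): no H
  1 × O: no H
  1 × O (charge -1): no H
  Total hydrogens = 8.
Molecular formula: C12H8ClNO2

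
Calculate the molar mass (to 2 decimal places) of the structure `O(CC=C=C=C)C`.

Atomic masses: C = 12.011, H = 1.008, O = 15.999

Molecular formula: C6H8O.
M = 6×12.011 + 8×1.008 + 1×15.999 = 96.13 g/mol.

96.13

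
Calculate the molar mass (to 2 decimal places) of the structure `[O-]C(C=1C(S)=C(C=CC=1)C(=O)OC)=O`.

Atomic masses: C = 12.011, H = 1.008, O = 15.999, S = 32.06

211.21

Molecular formula: C9H7O4S-.
M = 9×12.011 + 7×1.008 + 4×15.999 + 1×32.06 = 211.21 g/mol.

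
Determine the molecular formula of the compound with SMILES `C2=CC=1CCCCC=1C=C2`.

C10H12

Heavy atoms from the SMILES: 10 C.
Implicit hydrogens by atom environment:
  4 × C: 2 H each → 8
  4 × C (aromatic): 1 H each → 4
  2 × C (aromatic): no H
  Total hydrogens = 12.
Molecular formula: C10H12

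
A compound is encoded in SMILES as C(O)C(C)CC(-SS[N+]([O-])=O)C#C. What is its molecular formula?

C7H11NO3S2

Heavy atoms from the SMILES: 7 C, 1 N, 3 O, 2 S.
Implicit hydrogens by atom environment:
  3 × C: 1 H each → 3
  2 × C: 2 H each → 4
  2 × S: no H
  1 × C: 3 H
  1 × C: no H
  1 × N (charge +1): no H
  1 × O: 1 H
  1 × O: no H
  1 × O (charge -1): no H
  Total hydrogens = 11.
Molecular formula: C7H11NO3S2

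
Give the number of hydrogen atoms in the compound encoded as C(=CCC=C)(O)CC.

Hydrogens are implicit in SMILES; fill each atom to its normal valence:
  3 × C: 2 H each → 6
  2 × C: 1 H each → 2
  1 × C: 3 H
  1 × C: no H
  1 × O: 1 H
  Total hydrogens = 12.

12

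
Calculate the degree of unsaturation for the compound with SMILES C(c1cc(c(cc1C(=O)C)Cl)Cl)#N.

Molecular formula from the SMILES: C9H5Cl2NO.
DoU = (2C + 2 + N − H − X)/2 = (2·9 + 2 + 1 − 5 − 2)/2 = 14/2 = 7.
(Structurally: 1 ring(s) + 6 π bond(s) = 7.)

7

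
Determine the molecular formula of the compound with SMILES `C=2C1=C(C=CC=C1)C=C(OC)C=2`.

C11H10O

Heavy atoms from the SMILES: 11 C, 1 O.
Implicit hydrogens by atom environment:
  7 × C (aromatic): 1 H each → 7
  3 × C (aromatic): no H
  1 × C: 3 H
  1 × O: no H
  Total hydrogens = 10.
Molecular formula: C11H10O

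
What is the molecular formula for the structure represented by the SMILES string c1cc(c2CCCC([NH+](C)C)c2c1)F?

Heavy atoms from the SMILES: 12 C, 1 F, 1 N.
Implicit hydrogens by atom environment:
  3 × C: 2 H each → 6
  3 × C (aromatic): 1 H each → 3
  3 × C (aromatic): no H
  2 × C: 3 H each → 6
  1 × C: 1 H
  1 × F: no H
  1 × N (charge +1): 1 H
  Total hydrogens = 17.
Net charge +1.
Molecular formula: C12H17FN+

C12H17FN+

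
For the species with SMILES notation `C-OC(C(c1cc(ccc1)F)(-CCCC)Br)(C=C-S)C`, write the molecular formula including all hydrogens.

C16H22BrFOS

Heavy atoms from the SMILES: 1 Br, 16 C, 1 F, 1 O, 1 S.
Implicit hydrogens by atom environment:
  4 × C (aromatic): 1 H each → 4
  3 × C: 3 H each → 9
  3 × C: 2 H each → 6
  2 × C: 1 H each → 2
  2 × C: no H
  2 × C (aromatic): no H
  1 × Br: no H
  1 × F: no H
  1 × O: no H
  1 × S: 1 H
  Total hydrogens = 22.
Molecular formula: C16H22BrFOS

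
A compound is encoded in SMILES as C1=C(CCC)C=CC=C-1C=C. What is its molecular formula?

C11H14

Heavy atoms from the SMILES: 11 C.
Implicit hydrogens by atom environment:
  4 × C (aromatic): 1 H each → 4
  3 × C: 2 H each → 6
  2 × C (aromatic): no H
  1 × C: 3 H
  1 × C: 1 H
  Total hydrogens = 14.
Molecular formula: C11H14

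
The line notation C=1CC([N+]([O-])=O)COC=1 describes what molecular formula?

Heavy atoms from the SMILES: 5 C, 1 N, 3 O.
Implicit hydrogens by atom environment:
  3 × C: 1 H each → 3
  2 × C: 2 H each → 4
  2 × O: no H
  1 × N (charge +1): no H
  1 × O (charge -1): no H
  Total hydrogens = 7.
Molecular formula: C5H7NO3

C5H7NO3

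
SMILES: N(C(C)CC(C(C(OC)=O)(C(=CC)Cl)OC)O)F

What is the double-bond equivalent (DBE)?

2

Molecular formula from the SMILES: C11H19ClFNO4.
DoU = (2C + 2 + N − H − X)/2 = (2·11 + 2 + 1 − 19 − 2)/2 = 4/2 = 2.
(Structurally: 0 ring(s) + 2 π bond(s) = 2.)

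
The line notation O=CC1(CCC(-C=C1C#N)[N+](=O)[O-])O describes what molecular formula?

Heavy atoms from the SMILES: 8 C, 2 N, 4 O.
Implicit hydrogens by atom environment:
  3 × C: 1 H each → 3
  3 × C: no H
  2 × C: 2 H each → 4
  2 × O: no H
  1 × N: no H
  1 × N (charge +1): no H
  1 × O: 1 H
  1 × O (charge -1): no H
  Total hydrogens = 8.
Molecular formula: C8H8N2O4

C8H8N2O4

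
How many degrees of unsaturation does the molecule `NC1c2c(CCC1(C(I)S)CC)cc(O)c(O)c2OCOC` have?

5

Molecular formula from the SMILES: C15H22INO4S.
DoU = (2C + 2 + N − H − X)/2 = (2·15 + 2 + 1 − 22 − 1)/2 = 10/2 = 5.
(Structurally: 2 ring(s) + 3 π bond(s) = 5.)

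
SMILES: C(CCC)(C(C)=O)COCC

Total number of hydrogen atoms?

Hydrogens are implicit in SMILES; fill each atom to its normal valence:
  4 × C: 2 H each → 8
  3 × C: 3 H each → 9
  2 × O: no H
  1 × C: 1 H
  1 × C: no H
  Total hydrogens = 18.

18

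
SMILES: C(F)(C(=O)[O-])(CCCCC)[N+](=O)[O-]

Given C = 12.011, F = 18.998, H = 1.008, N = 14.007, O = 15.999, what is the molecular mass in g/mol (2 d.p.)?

192.17

Molecular formula: C7H11FNO4-.
M = 7×12.011 + 1×18.998 + 11×1.008 + 1×14.007 + 4×15.999 = 192.17 g/mol.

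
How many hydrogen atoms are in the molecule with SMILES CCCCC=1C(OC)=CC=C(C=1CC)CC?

Hydrogens are implicit in SMILES; fill each atom to its normal valence:
  5 × C: 2 H each → 10
  4 × C: 3 H each → 12
  4 × C (aromatic): no H
  2 × C (aromatic): 1 H each → 2
  1 × O: no H
  Total hydrogens = 24.

24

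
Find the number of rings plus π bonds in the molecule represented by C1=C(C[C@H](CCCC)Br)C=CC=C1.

Molecular formula from the SMILES: C12H17Br.
DoU = (2C + 2 + N − H − X)/2 = (2·12 + 2 + 0 − 17 − 1)/2 = 8/2 = 4.
(Structurally: 1 ring(s) + 3 π bond(s) = 4.)

4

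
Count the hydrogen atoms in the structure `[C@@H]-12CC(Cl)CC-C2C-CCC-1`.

17

Hydrogens are implicit in SMILES; fill each atom to its normal valence:
  7 × C: 2 H each → 14
  3 × C: 1 H each → 3
  1 × Cl: no H
  Total hydrogens = 17.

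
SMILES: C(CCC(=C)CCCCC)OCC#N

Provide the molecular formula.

C12H21NO

Heavy atoms from the SMILES: 12 C, 1 N, 1 O.
Implicit hydrogens by atom environment:
  9 × C: 2 H each → 18
  2 × C: no H
  1 × C: 3 H
  1 × N: no H
  1 × O: no H
  Total hydrogens = 21.
Molecular formula: C12H21NO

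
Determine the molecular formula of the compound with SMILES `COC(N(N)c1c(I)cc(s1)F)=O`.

C6H6FIN2O2S

Heavy atoms from the SMILES: 6 C, 1 F, 1 I, 2 N, 2 O, 1 S.
Implicit hydrogens by atom environment:
  3 × C (aromatic): no H
  2 × O: no H
  1 × C: 3 H
  1 × C (aromatic): 1 H
  1 × C: no H
  1 × F: no H
  1 × I: no H
  1 × N: 2 H
  1 × N: no H
  1 × S (aromatic): no H
  Total hydrogens = 6.
Molecular formula: C6H6FIN2O2S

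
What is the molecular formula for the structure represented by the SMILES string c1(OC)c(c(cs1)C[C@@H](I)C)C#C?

Heavy atoms from the SMILES: 10 C, 1 I, 1 O, 1 S.
Implicit hydrogens by atom environment:
  3 × C (aromatic): no H
  2 × C: 3 H each → 6
  2 × C: 1 H each → 2
  1 × C: 2 H
  1 × C (aromatic): 1 H
  1 × C: no H
  1 × I: no H
  1 × O: no H
  1 × S (aromatic): no H
  Total hydrogens = 11.
Molecular formula: C10H11IOS

C10H11IOS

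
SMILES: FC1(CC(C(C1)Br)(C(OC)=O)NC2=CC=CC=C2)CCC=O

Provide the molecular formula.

Heavy atoms from the SMILES: 1 Br, 16 C, 1 F, 1 N, 3 O.
Implicit hydrogens by atom environment:
  5 × C (aromatic): 1 H each → 5
  4 × C: 2 H each → 8
  3 × C: no H
  3 × O: no H
  2 × C: 1 H each → 2
  1 × Br: no H
  1 × C: 3 H
  1 × C (aromatic): no H
  1 × F: no H
  1 × N: 1 H
  Total hydrogens = 19.
Molecular formula: C16H19BrFNO3

C16H19BrFNO3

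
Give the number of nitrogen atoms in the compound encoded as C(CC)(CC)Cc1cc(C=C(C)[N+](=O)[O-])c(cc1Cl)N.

2

The symbol for nitrogen appears 2 times in the SMILES.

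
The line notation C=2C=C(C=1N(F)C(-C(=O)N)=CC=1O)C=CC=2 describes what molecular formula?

C11H9FN2O2

Heavy atoms from the SMILES: 11 C, 1 F, 2 N, 2 O.
Implicit hydrogens by atom environment:
  6 × C (aromatic): 1 H each → 6
  4 × C (aromatic): no H
  1 × C: no H
  1 × F: no H
  1 × N: 2 H
  1 × N (aromatic): no H
  1 × O: 1 H
  1 × O: no H
  Total hydrogens = 9.
Molecular formula: C11H9FN2O2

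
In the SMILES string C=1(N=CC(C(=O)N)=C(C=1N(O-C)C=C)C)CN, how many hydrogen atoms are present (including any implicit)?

Hydrogens are implicit in SMILES; fill each atom to its normal valence:
  4 × C (aromatic): no H
  2 × C: 3 H each → 6
  2 × C: 2 H each → 4
  2 × N: 2 H each → 4
  2 × O: no H
  1 × C (aromatic): 1 H
  1 × C: 1 H
  1 × C: no H
  1 × N (aromatic): no H
  1 × N: no H
  Total hydrogens = 16.

16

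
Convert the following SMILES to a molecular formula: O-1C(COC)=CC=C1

Heavy atoms from the SMILES: 6 C, 2 O.
Implicit hydrogens by atom environment:
  3 × C (aromatic): 1 H each → 3
  1 × C: 3 H
  1 × C: 2 H
  1 × C (aromatic): no H
  1 × O (aromatic): no H
  1 × O: no H
  Total hydrogens = 8.
Molecular formula: C6H8O2

C6H8O2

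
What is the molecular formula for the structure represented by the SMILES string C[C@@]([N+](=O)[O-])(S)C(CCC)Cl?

C6H12ClNO2S

Heavy atoms from the SMILES: 6 C, 1 Cl, 1 N, 2 O, 1 S.
Implicit hydrogens by atom environment:
  2 × C: 3 H each → 6
  2 × C: 2 H each → 4
  1 × C: 1 H
  1 × C: no H
  1 × Cl: no H
  1 × N (charge +1): no H
  1 × O: no H
  1 × O (charge -1): no H
  1 × S: 1 H
  Total hydrogens = 12.
Molecular formula: C6H12ClNO2S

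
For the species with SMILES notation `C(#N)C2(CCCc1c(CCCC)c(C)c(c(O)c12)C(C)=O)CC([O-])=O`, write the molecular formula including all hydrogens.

Heavy atoms from the SMILES: 20 C, 1 N, 4 O.
Implicit hydrogens by atom environment:
  7 × C: 2 H each → 14
  6 × C (aromatic): no H
  4 × C: no H
  3 × C: 3 H each → 9
  2 × O: no H
  1 × N: no H
  1 × O: 1 H
  1 × O (charge -1): no H
  Total hydrogens = 24.
Net charge -1.
Molecular formula: C20H24NO4-

C20H24NO4-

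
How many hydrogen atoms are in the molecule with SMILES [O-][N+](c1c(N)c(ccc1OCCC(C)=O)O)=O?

12

Hydrogens are implicit in SMILES; fill each atom to its normal valence:
  4 × C (aromatic): no H
  3 × O: no H
  2 × C: 2 H each → 4
  2 × C (aromatic): 1 H each → 2
  1 × C: 3 H
  1 × C: no H
  1 × N: 2 H
  1 × N (charge +1): no H
  1 × O: 1 H
  1 × O (charge -1): no H
  Total hydrogens = 12.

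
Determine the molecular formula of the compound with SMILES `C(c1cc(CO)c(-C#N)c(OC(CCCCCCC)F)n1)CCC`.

Heavy atoms from the SMILES: 19 C, 1 F, 2 N, 2 O.
Implicit hydrogens by atom environment:
  10 × C: 2 H each → 20
  4 × C (aromatic): no H
  2 × C: 3 H each → 6
  1 × C (aromatic): 1 H
  1 × C: 1 H
  1 × C: no H
  1 × F: no H
  1 × N (aromatic): no H
  1 × N: no H
  1 × O: 1 H
  1 × O: no H
  Total hydrogens = 29.
Molecular formula: C19H29FN2O2

C19H29FN2O2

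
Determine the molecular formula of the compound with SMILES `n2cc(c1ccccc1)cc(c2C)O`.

C12H11NO

Heavy atoms from the SMILES: 12 C, 1 N, 1 O.
Implicit hydrogens by atom environment:
  7 × C (aromatic): 1 H each → 7
  4 × C (aromatic): no H
  1 × C: 3 H
  1 × N (aromatic): no H
  1 × O: 1 H
  Total hydrogens = 11.
Molecular formula: C12H11NO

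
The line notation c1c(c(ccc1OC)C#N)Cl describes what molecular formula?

C8H6ClNO

Heavy atoms from the SMILES: 8 C, 1 Cl, 1 N, 1 O.
Implicit hydrogens by atom environment:
  3 × C (aromatic): 1 H each → 3
  3 × C (aromatic): no H
  1 × C: 3 H
  1 × C: no H
  1 × Cl: no H
  1 × N: no H
  1 × O: no H
  Total hydrogens = 6.
Molecular formula: C8H6ClNO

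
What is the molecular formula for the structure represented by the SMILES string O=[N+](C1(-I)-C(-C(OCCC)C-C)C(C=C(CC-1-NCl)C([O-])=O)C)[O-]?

Heavy atoms from the SMILES: 15 C, 1 Cl, 1 I, 2 N, 5 O.
Implicit hydrogens by atom environment:
  5 × C: 1 H each → 5
  4 × C: 2 H each → 8
  3 × C: 3 H each → 9
  3 × C: no H
  3 × O: no H
  2 × O (charge -1): no H
  1 × Cl: no H
  1 × I: no H
  1 × N: 1 H
  1 × N (charge +1): no H
  Total hydrogens = 23.
Net charge -1.
Molecular formula: C15H23ClIN2O5-

C15H23ClIN2O5-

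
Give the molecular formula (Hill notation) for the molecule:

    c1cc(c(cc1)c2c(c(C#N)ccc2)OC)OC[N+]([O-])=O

Heavy atoms from the SMILES: 15 C, 2 N, 4 O.
Implicit hydrogens by atom environment:
  7 × C (aromatic): 1 H each → 7
  5 × C (aromatic): no H
  3 × O: no H
  1 × C: 3 H
  1 × C: 2 H
  1 × C: no H
  1 × N: no H
  1 × N (charge +1): no H
  1 × O (charge -1): no H
  Total hydrogens = 12.
Molecular formula: C15H12N2O4

C15H12N2O4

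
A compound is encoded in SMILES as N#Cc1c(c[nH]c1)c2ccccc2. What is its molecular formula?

C11H8N2

Heavy atoms from the SMILES: 11 C, 2 N.
Implicit hydrogens by atom environment:
  7 × C (aromatic): 1 H each → 7
  3 × C (aromatic): no H
  1 × C: no H
  1 × N (aromatic): 1 H
  1 × N: no H
  Total hydrogens = 8.
Molecular formula: C11H8N2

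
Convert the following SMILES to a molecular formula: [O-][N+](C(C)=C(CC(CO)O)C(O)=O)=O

Heavy atoms from the SMILES: 7 C, 1 N, 6 O.
Implicit hydrogens by atom environment:
  3 × C: no H
  3 × O: 1 H each → 3
  2 × C: 2 H each → 4
  2 × O: no H
  1 × C: 3 H
  1 × C: 1 H
  1 × N (charge +1): no H
  1 × O (charge -1): no H
  Total hydrogens = 11.
Molecular formula: C7H11NO6

C7H11NO6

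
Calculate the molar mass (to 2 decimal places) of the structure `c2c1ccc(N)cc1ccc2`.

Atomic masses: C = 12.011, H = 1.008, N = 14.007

Molecular formula: C10H9N.
M = 10×12.011 + 9×1.008 + 1×14.007 = 143.19 g/mol.

143.19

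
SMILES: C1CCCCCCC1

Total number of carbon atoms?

8

The symbol for carbon appears 8 times in the SMILES.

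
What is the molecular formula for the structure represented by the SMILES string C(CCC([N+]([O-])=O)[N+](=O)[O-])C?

Heavy atoms from the SMILES: 5 C, 2 N, 4 O.
Implicit hydrogens by atom environment:
  3 × C: 2 H each → 6
  2 × N (charge +1): no H
  2 × O: no H
  2 × O (charge -1): no H
  1 × C: 3 H
  1 × C: 1 H
  Total hydrogens = 10.
Molecular formula: C5H10N2O4

C5H10N2O4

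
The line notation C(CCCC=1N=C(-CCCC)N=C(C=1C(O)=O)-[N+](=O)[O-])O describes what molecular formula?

C13H19N3O5

Heavy atoms from the SMILES: 13 C, 3 N, 5 O.
Implicit hydrogens by atom environment:
  7 × C: 2 H each → 14
  4 × C (aromatic): no H
  2 × N (aromatic): no H
  2 × O: 1 H each → 2
  2 × O: no H
  1 × C: 3 H
  1 × C: no H
  1 × N (charge +1): no H
  1 × O (charge -1): no H
  Total hydrogens = 19.
Molecular formula: C13H19N3O5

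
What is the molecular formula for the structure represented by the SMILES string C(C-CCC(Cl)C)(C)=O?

Heavy atoms from the SMILES: 7 C, 1 Cl, 1 O.
Implicit hydrogens by atom environment:
  3 × C: 2 H each → 6
  2 × C: 3 H each → 6
  1 × C: 1 H
  1 × C: no H
  1 × Cl: no H
  1 × O: no H
  Total hydrogens = 13.
Molecular formula: C7H13ClO

C7H13ClO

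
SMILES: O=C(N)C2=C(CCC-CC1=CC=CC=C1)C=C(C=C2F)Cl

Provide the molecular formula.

C17H17ClFNO

Heavy atoms from the SMILES: 17 C, 1 Cl, 1 F, 1 N, 1 O.
Implicit hydrogens by atom environment:
  7 × C (aromatic): 1 H each → 7
  5 × C (aromatic): no H
  4 × C: 2 H each → 8
  1 × C: no H
  1 × Cl: no H
  1 × F: no H
  1 × N: 2 H
  1 × O: no H
  Total hydrogens = 17.
Molecular formula: C17H17ClFNO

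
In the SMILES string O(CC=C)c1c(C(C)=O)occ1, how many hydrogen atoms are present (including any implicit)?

Hydrogens are implicit in SMILES; fill each atom to its normal valence:
  2 × C: 2 H each → 4
  2 × C (aromatic): 1 H each → 2
  2 × C (aromatic): no H
  2 × O: no H
  1 × C: 3 H
  1 × C: 1 H
  1 × C: no H
  1 × O (aromatic): no H
  Total hydrogens = 10.

10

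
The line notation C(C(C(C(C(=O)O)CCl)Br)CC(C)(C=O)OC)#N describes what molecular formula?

Heavy atoms from the SMILES: 1 Br, 11 C, 1 Cl, 1 N, 4 O.
Implicit hydrogens by atom environment:
  4 × C: 1 H each → 4
  3 × C: no H
  3 × O: no H
  2 × C: 3 H each → 6
  2 × C: 2 H each → 4
  1 × Br: no H
  1 × Cl: no H
  1 × N: no H
  1 × O: 1 H
  Total hydrogens = 15.
Molecular formula: C11H15BrClNO4

C11H15BrClNO4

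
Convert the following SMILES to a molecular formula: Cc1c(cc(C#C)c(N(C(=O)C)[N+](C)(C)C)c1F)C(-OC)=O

C16H20FN2O3+

Heavy atoms from the SMILES: 16 C, 1 F, 2 N, 3 O.
Implicit hydrogens by atom environment:
  6 × C: 3 H each → 18
  5 × C (aromatic): no H
  3 × C: no H
  3 × O: no H
  1 × C (aromatic): 1 H
  1 × C: 1 H
  1 × F: no H
  1 × N: no H
  1 × N (charge +1): no H
  Total hydrogens = 20.
Net charge +1.
Molecular formula: C16H20FN2O3+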